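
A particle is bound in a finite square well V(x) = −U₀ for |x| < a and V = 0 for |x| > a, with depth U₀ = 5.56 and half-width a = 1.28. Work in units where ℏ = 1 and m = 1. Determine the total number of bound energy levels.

N = 3

Define the well-strength parameter z₀ = (a/ℏ)√(2mU₀) = 1.28 × √(2·1·5.56) = 4.268.
The even/odd transcendental equations gain one root per π/2 in z₀, giving N = 1 + ⌊2z₀/π⌋ = 1 + ⌊2.717⌋ = 3.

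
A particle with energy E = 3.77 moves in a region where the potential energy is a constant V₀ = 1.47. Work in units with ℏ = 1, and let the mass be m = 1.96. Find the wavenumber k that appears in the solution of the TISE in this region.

With E > V₀ the solution is oscillatory, ψ ∝ e^{±ikx} with k = √(2m(E − V₀))/ℏ.
k = √(2 × 1.96 × 2.3) = 3.003.

k = 3.00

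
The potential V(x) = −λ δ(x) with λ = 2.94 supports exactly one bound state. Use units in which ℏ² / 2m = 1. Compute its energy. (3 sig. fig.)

For x ≠ 0 the bound state is ψ ∝ e^{−κ|x|}; integrating the TISE across the delta gives the cusp condition 2κ = 2mλ/ℏ², so κ = 1.470.
Then E = −ℏ²κ²/(2m) = −mλ²/(2ℏ²) = -2.161.

E = -2.16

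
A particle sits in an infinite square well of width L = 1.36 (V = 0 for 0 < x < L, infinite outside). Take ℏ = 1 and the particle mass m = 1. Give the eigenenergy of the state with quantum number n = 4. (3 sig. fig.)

The infinite-well eigenfunctions ψ_n = √(2/L) sin(nπx/L) vanish at both walls, giving E_n = n²π²ℏ²/(2mL²).
E_4 = 4² × π² / (2 × 1 × 1.36²) = 42.69.

E = 42.7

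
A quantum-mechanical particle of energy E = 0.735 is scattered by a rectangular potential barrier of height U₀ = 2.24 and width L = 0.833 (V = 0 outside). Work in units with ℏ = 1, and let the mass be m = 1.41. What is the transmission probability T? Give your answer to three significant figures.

Since E < U₀ the interior solution is evanescent with decay constant κ = √(2m(U₀ − E))/ℏ = 2.060.
κL = 1.716, sinh(κL) = 2.691.
Matching ψ, ψ′ at both faces gives T = [1 + U₀² sinh²(κL) / (4E(U₀ − E))]⁻¹ = 1/9.215 = 0.109.

T = 0.109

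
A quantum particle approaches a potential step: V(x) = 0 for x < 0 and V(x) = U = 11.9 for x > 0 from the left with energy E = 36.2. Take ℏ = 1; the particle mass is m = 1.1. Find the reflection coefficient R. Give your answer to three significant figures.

R = 0.00986

On each side the TISE gives plane waves with k = √(2m(E − V))/ℏ: k₁ = √(2·1.1·36.2) = 8.924, k₂ = √(2·1.1·24.3) = 7.312.
Matching ψ and ψ′ at x = 0 gives r = (k₁ − k₂)/(k₁ + k₂), so R = r² = 0.009864 and T = 1 − R = 0.9901.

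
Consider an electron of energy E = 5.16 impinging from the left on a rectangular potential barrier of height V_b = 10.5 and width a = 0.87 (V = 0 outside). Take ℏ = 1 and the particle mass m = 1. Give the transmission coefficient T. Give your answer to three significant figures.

E < V_b: inside the barrier ψ ∝ e^{±κx} with κ = √(2m(V_b − E))/ℏ = 3.268.
κa = 2.843, sinh(κa) = 8.556.
Matching ψ, ψ′ at both faces gives T = [1 + V_b² sinh²(κa) / (4E(V_b − E))]⁻¹ = 1/74.23 = 0.0135.

T = 0.0135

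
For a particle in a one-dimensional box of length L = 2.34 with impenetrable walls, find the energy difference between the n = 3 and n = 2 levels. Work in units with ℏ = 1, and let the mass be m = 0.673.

ΔE = 6.70

E_n = n²π²ℏ²/(2mL²), so ΔE = (3² − 2²) π²ℏ²/(2mL²).
ΔE = 5 × π² / (2 × 0.673 × 2.34²) = 6.696.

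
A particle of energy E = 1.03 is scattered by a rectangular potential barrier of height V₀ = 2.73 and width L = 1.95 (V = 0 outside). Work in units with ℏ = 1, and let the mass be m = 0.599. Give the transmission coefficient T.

E < V₀: inside the barrier ψ ∝ e^{±κx} with κ = √(2m(V₀ − E))/ℏ = 1.427.
κL = 2.783, sinh(κL) = 8.051.
The exact tunnelling result is T⁻¹ = 1 + V₀² sinh²(κL) / [4E(V₀ − E)] = 69.98, so T = 0.0143.

T = 0.0143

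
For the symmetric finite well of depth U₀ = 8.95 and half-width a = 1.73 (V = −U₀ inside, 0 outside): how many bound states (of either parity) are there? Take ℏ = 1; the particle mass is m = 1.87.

N = 7

The dimensionless depth is z₀ = a√(2mU₀)/ℏ = 1.73 × √(33.47) = 10.01.
A new bound state (alternating even/odd) appears each time z₀ passes a multiple of π/2, so N = ⌊2z₀/π⌋ + 1 = ⌊6.372⌋ + 1 = 7.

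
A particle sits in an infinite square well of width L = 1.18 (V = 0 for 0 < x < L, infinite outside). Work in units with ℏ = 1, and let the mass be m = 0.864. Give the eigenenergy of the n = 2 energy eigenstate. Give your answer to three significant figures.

The infinite-well eigenfunctions ψ_n = √(2/L) sin(nπx/L) vanish at both walls, giving E_n = n²π²ℏ²/(2mL²).
E_2 = 2² × π² / (2 × 0.864 × 1.18²) = 16.41.

E = 16.4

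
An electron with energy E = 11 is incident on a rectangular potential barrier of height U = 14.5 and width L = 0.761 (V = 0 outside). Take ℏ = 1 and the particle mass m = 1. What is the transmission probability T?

E < U: inside the barrier ψ ∝ e^{±κx} with κ = √(2m(U − E))/ℏ = 2.646.
κL = 2.013, sinh(κL) = 3.678.
Matching ψ, ψ′ at both faces gives T = [1 + U² sinh²(κL) / (4E(U − E))]⁻¹ = 1/19.47 = 0.0514.

T = 0.0514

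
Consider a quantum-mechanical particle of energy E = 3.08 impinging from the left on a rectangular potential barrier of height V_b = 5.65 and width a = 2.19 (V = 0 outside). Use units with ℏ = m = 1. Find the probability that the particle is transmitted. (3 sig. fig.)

T = 0.000193

E < V_b: inside the barrier ψ ∝ e^{±κx} with κ = √(2m(V_b − E))/ℏ = 2.267.
κa = 4.965, sinh(κa) = 71.66.
The exact tunnelling result is T⁻¹ = 1 + V_b² sinh²(κa) / [4E(V_b − E)] = 5178, so T = 0.000193.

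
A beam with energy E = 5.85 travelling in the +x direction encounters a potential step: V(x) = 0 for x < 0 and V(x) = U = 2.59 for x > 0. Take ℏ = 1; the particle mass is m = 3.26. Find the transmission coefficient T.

The wavenumbers are k₁ = √(2mE)/ℏ = 6.176 on the left and k₂ = √(2m(E − U))/ℏ = 4.610 on the right.
Continuity of ψ and ψ′ at the step yields the reflection amplitude r = (k₁ − k₂)/(k₁ + k₂) = 0.1451; thus R = |r|² = 0.02107, T = 0.9789.

T = 0.979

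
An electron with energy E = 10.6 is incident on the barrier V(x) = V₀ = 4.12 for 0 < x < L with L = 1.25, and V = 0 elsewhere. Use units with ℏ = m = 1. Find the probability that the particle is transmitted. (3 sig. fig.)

T = 0.944

Above the barrier the interior wavenumber is k₂ = √(2m(E − V₀))/ℏ = 3.600, giving phase k₂L = 4.500.
T = [1 + V₀² sin²(k₂L) / (4E(E − V₀))]⁻¹ = 1/1.059 = 0.944.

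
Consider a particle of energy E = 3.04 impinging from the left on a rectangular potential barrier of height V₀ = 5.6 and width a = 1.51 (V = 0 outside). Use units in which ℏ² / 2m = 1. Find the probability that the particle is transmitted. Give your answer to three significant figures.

E < V₀: inside the barrier ψ ∝ e^{±κx} with κ = √(2m(V₀ − E))/ℏ = 1.600.
κa = 2.416, sinh(κa) = 5.556.
The exact tunnelling result is T⁻¹ = 1 + V₀² sinh²(κa) / [4E(V₀ − E)] = 32.10, so T = 0.0312.

T = 0.0312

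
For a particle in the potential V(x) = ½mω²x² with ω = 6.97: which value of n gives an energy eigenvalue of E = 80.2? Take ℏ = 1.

Invert E_n = (n + ½)ℏω: n = E/ℏω − ½ = 11.006, so n = 11.

n = 11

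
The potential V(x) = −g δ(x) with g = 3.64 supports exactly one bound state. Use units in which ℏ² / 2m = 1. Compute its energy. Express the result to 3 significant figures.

E = -3.31

The bound state is ψ(x) = √κ e^{−κ|x|}. The derivative jump ψ'(0⁺) − ψ'(0⁻) = −(2mg/ℏ²)ψ(0) fixes κ = mg/ℏ² = 1.820.
Then E = −ℏ²κ²/(2m) = −mg²/(2ℏ²) = -3.312.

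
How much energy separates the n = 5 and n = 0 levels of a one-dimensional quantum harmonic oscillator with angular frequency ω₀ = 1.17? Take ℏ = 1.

ΔE = 5.85

E_n = ℏω₀(n + ½), so ΔE = (5 − 0) ℏω₀ = 5 × 1.17 = 5.850.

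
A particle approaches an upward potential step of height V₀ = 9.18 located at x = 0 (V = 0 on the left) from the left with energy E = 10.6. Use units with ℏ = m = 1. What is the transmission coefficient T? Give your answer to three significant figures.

On each side the TISE gives plane waves with k = √(2m(E − V))/ℏ: k₁ = √(2·1·10.6) = 4.604, k₂ = √(2·1·1.42) = 1.685.
Matching ψ and ψ′ at x = 0 gives r = (k₁ − k₂)/(k₁ + k₂), so R = r² = 0.2154 and T = 1 − R = 0.7846.

T = 0.785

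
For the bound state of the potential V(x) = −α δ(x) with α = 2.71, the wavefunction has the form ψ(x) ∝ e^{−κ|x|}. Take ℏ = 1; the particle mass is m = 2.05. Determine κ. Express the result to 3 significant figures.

Integrating the TISE across x = 0 gives the cusp condition ψ'(0⁺) − ψ'(0⁻) = −(2mα/ℏ²)ψ(0).
With ψ ∝ e^{−κ|x|} this yields −2κ = −2mα/ℏ², so κ = mα/ℏ² = 5.556.

κ = 5.56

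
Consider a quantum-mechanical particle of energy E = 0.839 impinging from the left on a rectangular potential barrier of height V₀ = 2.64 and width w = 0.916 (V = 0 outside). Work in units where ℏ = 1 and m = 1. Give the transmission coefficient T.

Since E < V₀ the interior solution is evanescent with decay constant κ = √(2m(V₀ − E))/ℏ = 1.898.
κw = 1.738, sinh(κw) = 2.756.
The exact tunnelling result is T⁻¹ = 1 + V₀² sinh²(κw) / [4E(V₀ − E)] = 9.761, so T = 0.102.

T = 0.102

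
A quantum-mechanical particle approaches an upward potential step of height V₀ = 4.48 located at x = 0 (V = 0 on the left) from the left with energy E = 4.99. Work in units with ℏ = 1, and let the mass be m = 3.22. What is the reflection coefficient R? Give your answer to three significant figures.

On each side the TISE gives plane waves with k = √(2m(E − V))/ℏ: k₁ = √(2·3.22·4.99) = 5.669, k₂ = √(2·3.22·0.51) = 1.812.
Continuity of ψ and ψ′ at the step yields the reflection amplitude r = (k₁ − k₂)/(k₁ + k₂) = 0.5155; thus R = |r|² = 0.2657, T = 0.7343.

R = 0.266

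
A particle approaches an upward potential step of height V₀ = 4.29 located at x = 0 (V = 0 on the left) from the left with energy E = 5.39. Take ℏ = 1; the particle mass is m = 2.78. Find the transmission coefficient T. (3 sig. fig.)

T = 0.857

On each side the TISE gives plane waves with k = √(2m(E − V))/ℏ: k₁ = √(2·2.78·5.39) = 5.474, k₂ = √(2·2.78·1.1) = 2.473.
Continuity of ψ and ψ′ at the step yields the reflection amplitude r = (k₁ − k₂)/(k₁ + k₂) = 0.3776; thus R = |r|² = 0.1426, T = 0.8574.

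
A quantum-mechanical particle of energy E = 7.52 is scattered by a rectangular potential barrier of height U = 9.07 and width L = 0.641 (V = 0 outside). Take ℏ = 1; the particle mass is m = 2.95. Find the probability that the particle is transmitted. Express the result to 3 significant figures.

E < U: inside the barrier ψ ∝ e^{±κx} with κ = √(2m(U − E))/ℏ = 3.024.
κL = 1.938, sinh(κL) = 3.402.
Matching ψ, ψ′ at both faces gives T = [1 + U² sinh²(κL) / (4E(U − E))]⁻¹ = 1/21.42 = 0.0467.

T = 0.0467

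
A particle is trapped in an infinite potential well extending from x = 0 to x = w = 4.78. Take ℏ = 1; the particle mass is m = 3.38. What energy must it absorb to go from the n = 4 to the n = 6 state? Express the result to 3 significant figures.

ΔE = 1.28

E_n = n²π²ℏ²/(2mw²), so ΔE = (6² − 4²) π²ℏ²/(2mw²).
ΔE = 20 × π² / (2 × 3.38 × 4.78²) = 1.278.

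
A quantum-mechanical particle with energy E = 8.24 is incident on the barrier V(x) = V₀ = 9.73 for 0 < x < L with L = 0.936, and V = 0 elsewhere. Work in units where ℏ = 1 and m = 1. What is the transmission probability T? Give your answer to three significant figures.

T = 0.0816

E < V₀: inside the barrier ψ ∝ e^{±κx} with κ = √(2m(V₀ − E))/ℏ = 1.726.
κL = 1.616, sinh(κL) = 2.417.
The exact tunnelling result is T⁻¹ = 1 + V₀² sinh²(κL) / [4E(V₀ − E)] = 12.26, so T = 0.0816.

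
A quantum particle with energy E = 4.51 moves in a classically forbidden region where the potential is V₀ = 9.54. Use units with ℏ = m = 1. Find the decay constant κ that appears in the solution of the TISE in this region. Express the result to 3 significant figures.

Since E < V₀ the TISE in this region is ψ'' = κ²ψ with κ = √(2m(V₀ − E))/ℏ.
κ = √(2 × 1 × 5.03) = 3.172.

κ = 3.17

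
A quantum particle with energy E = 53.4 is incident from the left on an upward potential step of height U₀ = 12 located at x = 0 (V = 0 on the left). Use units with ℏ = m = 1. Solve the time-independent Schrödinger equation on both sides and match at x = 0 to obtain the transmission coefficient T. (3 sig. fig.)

T = 0.996

On each side the TISE gives plane waves with k = √(2m(E − V))/ℏ: k₁ = √(2·1·53.4) = 10.33, k₂ = √(2·1·41.4) = 9.099.
Continuity of ψ and ψ′ at the step yields the reflection amplitude r = (k₁ − k₂)/(k₁ + k₂) = 0.06355; thus R = |r|² = 0.004038, T = 0.9960.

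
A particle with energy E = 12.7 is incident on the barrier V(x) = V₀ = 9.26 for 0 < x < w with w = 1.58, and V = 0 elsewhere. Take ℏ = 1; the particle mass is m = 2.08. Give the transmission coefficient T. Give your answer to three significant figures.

T = 0.957

Above the barrier the interior wavenumber is k₂ = √(2m(E − V₀))/ℏ = 3.783, giving phase k₂w = 5.977.
T = [1 + V₀² sin²(k₂w) / (4E(E − V₀))]⁻¹ = 1/1.045 = 0.957.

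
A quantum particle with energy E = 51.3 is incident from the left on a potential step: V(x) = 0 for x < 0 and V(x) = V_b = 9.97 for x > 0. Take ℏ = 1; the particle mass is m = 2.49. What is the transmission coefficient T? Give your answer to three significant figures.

T = 0.997

On each side the TISE gives plane waves with k = √(2m(E − V))/ℏ: k₁ = √(2·2.49·51.3) = 15.98, k₂ = √(2·2.49·41.33) = 14.35.
Matching ψ and ψ′ at x = 0 gives r = (k₁ − k₂)/(k₁ + k₂), so R = r² = 0.002913 and T = 1 − R = 0.9971.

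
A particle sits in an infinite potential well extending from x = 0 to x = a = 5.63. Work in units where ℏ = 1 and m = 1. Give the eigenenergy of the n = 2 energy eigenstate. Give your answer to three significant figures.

Requiring ψ(0) = ψ(a) = 0 quantises k = nπ/a, hence E_n = ℏ²k²/2m = n²π²ℏ²/(2ma²).
E_2 = 2² × π² / (2 × 1 × 5.63²) = 0.6227.

E = 0.623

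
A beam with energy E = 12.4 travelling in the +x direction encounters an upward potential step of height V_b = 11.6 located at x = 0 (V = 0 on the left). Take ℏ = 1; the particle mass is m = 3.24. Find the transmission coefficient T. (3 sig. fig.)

On each side the TISE gives plane waves with k = √(2m(E − V))/ℏ: k₁ = √(2·3.24·12.4) = 8.964, k₂ = √(2·3.24·0.8) = 2.277.
Continuity of ψ and ψ′ at the step yields the reflection amplitude r = (k₁ − k₂)/(k₁ + k₂) = 0.5949; thus R = |r|² = 0.3539, T = 0.6461.

T = 0.646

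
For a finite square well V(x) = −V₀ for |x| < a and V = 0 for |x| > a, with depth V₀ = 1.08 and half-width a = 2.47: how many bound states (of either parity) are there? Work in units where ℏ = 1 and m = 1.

N = 3

The dimensionless depth is z₀ = a√(2mV₀)/ℏ = 2.47 × √(2.160) = 3.630.
The even/odd transcendental equations gain one root per π/2 in z₀, giving N = 1 + ⌊2z₀/π⌋ = 1 + ⌊2.311⌋ = 3.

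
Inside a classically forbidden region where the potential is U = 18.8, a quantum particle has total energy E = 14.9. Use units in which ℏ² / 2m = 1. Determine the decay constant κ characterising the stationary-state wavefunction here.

κ = 1.97

Since E < U the TISE in this region is ψ'' = κ²ψ with κ = √(2m(U − E))/ℏ.
κ = √(2 × 0.5 × 3.9) = 1.975.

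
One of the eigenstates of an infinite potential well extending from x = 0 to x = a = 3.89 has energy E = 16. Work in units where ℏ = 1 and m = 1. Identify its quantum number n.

n = 7

For an infinite well E_n = n²π²ℏ²/(2ma²), so n = (a/πℏ)√(2mE).
n = (3.89/π) × √(2 × 1 × 16) = 7.004 → n = 7.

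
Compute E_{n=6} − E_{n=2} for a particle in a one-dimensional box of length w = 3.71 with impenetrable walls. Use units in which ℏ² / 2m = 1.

E_n = n²π²ℏ²/(2mw²), so ΔE = (6² − 2²) π²ℏ²/(2mw²).
ΔE = 32 × π² / (2 × 0.5 × 3.71²) = 22.95.

ΔE = 22.9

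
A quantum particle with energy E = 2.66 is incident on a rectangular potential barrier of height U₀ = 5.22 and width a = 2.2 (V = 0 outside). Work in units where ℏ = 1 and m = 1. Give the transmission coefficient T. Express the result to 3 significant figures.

T = 0.000190

Since E < U₀ the interior solution is evanescent with decay constant κ = √(2m(U₀ − E))/ℏ = 2.263.
κa = 4.978, sinh(κa) = 72.59.
The exact tunnelling result is T⁻¹ = 1 + U₀² sinh²(κa) / [4E(U₀ − E)] = 5272, so T = 0.000190.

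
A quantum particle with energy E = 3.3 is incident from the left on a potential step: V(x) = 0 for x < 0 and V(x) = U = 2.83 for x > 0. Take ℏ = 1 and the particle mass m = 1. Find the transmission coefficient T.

T = 0.796

The wavenumbers are k₁ = √(2mE)/ℏ = 2.569 on the left and k₂ = √(2m(E − U))/ℏ = 0.9695 on the right.
Continuity of ψ and ψ′ at the step yields the reflection amplitude r = (k₁ − k₂)/(k₁ + k₂) = 0.4520; thus R = |r|² = 0.2043, T = 0.7957.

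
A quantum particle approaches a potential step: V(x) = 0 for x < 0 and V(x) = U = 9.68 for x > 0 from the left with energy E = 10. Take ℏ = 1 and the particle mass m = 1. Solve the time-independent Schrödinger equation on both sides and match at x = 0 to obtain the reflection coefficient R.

R = 0.485

The wavenumbers are k₁ = √(2mE)/ℏ = 4.472 on the left and k₂ = √(2m(E − U))/ℏ = 0.8000 on the right.
Continuity of ψ and ψ′ at the step yields the reflection amplitude r = (k₁ − k₂)/(k₁ + k₂) = 0.6965; thus R = |r|² = 0.4851, T = 0.5149.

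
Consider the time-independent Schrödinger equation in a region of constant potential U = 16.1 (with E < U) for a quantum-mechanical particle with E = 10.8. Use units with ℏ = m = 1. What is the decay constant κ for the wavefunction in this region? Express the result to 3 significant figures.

κ = 3.26

Since E < U the TISE in this region is ψ'' = κ²ψ with κ = √(2m(U − E))/ℏ.
κ = √(2 × 1 × 5.3) = 3.256.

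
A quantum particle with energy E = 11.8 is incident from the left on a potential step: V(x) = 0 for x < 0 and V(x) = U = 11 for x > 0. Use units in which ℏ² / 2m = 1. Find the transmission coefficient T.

On each side the TISE gives plane waves with k = √(2m(E − V))/ℏ: k₁ = √(2·½·11.8) = 3.435, k₂ = √(2·½·0.8) = 0.8944.
Continuity of ψ and ψ′ at the step yields the reflection amplitude r = (k₁ − k₂)/(k₁ + k₂) = 0.5868; thus R = |r|² = 0.3444, T = 0.6556.

T = 0.656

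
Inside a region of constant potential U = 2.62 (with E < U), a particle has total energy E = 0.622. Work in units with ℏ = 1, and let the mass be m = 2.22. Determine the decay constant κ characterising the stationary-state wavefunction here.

κ = 2.98

Since E < U the TISE in this region is ψ'' = κ²ψ with κ = √(2m(U − E))/ℏ.
κ = √(2 × 2.22 × 1.998) = 2.978.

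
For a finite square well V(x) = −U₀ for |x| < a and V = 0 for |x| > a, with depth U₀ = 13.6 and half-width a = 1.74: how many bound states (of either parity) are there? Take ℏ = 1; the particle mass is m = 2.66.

N = 10

Define the well-strength parameter z₀ = (a/ℏ)√(2mU₀) = 1.74 × √(2·2.66·13.6) = 14.80.
A new bound state (alternating even/odd) appears each time z₀ passes a multiple of π/2, so N = ⌊2z₀/π⌋ + 1 = ⌊9.422⌋ + 1 = 10.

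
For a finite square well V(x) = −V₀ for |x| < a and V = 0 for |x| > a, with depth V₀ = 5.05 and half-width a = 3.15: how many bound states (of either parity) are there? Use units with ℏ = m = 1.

The dimensionless depth is z₀ = a√(2mV₀)/ℏ = 3.15 × √(10.10) = 10.01.
A new bound state (alternating even/odd) appears each time z₀ passes a multiple of π/2, so N = ⌊2z₀/π⌋ + 1 = ⌊6.373⌋ + 1 = 7.

N = 7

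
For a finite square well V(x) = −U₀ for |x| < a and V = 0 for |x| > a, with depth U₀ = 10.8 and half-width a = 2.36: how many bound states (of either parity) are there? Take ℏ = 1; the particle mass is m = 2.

N = 10

Define the well-strength parameter z₀ = (a/ℏ)√(2mU₀) = 2.36 × √(2·2·10.8) = 15.51.
A new bound state (alternating even/odd) appears each time z₀ passes a multiple of π/2, so N = ⌊2z₀/π⌋ + 1 = ⌊9.875⌋ + 1 = 10.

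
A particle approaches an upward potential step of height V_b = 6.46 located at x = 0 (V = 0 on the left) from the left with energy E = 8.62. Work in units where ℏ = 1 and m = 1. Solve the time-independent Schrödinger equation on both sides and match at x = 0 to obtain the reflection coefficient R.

On each side the TISE gives plane waves with k = √(2m(E − V))/ℏ: k₁ = √(2·1·8.62) = 4.152, k₂ = √(2·1·2.16) = 2.078.
Matching ψ and ψ′ at x = 0 gives r = (k₁ − k₂)/(k₁ + k₂), so R = r² = 0.1108 and T = 1 − R = 0.8892.

R = 0.111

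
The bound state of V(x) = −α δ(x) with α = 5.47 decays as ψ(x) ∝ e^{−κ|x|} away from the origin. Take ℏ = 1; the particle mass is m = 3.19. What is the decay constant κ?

Integrate −(ℏ²/2m)ψ'' − αδ(x)ψ = Eψ from −ε to +ε: the ψ'' term gives ψ'(0⁺) − ψ'(0⁻) and the δ term gives −(2mα/ℏ²)ψ(0).
With ψ ∝ e^{−κ|x|} this yields −2κ = −2mα/ℏ², so κ = mα/ℏ² = 17.45.

κ = 17.4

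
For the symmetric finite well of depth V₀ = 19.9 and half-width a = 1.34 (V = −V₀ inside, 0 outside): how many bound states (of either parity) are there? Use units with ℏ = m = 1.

N = 6

The dimensionless depth is z₀ = a√(2mV₀)/ℏ = 1.34 × √(39.80) = 8.454.
A new bound state (alternating even/odd) appears each time z₀ passes a multiple of π/2, so N = ⌊2z₀/π⌋ + 1 = ⌊5.382⌋ + 1 = 6.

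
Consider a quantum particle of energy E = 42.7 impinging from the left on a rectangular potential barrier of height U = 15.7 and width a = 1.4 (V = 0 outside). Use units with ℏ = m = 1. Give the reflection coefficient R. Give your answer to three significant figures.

R = 0.0299

Above the barrier the interior wavenumber is k₂ = √(2m(E − U))/ℏ = 7.348, giving phase k₂a = 10.29.
Matching at both interfaces gives T⁻¹ = 1 + U² sin²(k₂a) / [4E(E − U)] = 1.031, hence T = 0.970.
R = 1 − T = 0.0299.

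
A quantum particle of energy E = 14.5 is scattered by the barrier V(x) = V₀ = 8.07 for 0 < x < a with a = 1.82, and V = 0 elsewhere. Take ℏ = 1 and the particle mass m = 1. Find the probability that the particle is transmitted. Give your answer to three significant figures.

T = 0.990

E > V₀: inside the barrier k₂ = √(2m(E − V₀))/ℏ = 3.586, k₂a = 6.527.
T = [1 + V₀² sin²(k₂a) / (4E(E − V₀))]⁻¹ = 1/1.010 = 0.990.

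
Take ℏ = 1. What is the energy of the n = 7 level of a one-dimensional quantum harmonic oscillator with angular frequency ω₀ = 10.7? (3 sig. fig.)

Using E_n = (n + ½)ℏω₀: E_7 = 7.5 × 10.7 = 80.25.

E = 80.3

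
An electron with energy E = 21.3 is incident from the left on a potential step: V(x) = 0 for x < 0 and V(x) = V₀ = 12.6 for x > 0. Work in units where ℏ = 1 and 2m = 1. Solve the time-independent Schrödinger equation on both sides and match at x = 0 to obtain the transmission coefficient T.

On each side the TISE gives plane waves with k = √(2m(E − V))/ℏ: k₁ = √(2·½·21.3) = 4.615, k₂ = √(2·½·8.7) = 2.950.
Matching ψ and ψ′ at x = 0 gives r = (k₁ − k₂)/(k₁ + k₂), so R = r² = 0.04848 and T = 1 − R = 0.9515.

T = 0.952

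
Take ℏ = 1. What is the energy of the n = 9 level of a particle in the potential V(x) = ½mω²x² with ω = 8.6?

The oscillator eigenvalues are E_n = ℏω(n + ½), so E_9 = 8.6 × 9.5 = 81.70.

E = 81.7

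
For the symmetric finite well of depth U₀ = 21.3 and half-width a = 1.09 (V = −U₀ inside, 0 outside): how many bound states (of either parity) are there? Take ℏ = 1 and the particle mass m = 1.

N = 5

The dimensionless depth is z₀ = a√(2mU₀)/ℏ = 1.09 × √(42.60) = 7.114.
The even/odd transcendental equations gain one root per π/2 in z₀, giving N = 1 + ⌊2z₀/π⌋ = 1 + ⌊4.529⌋ = 5.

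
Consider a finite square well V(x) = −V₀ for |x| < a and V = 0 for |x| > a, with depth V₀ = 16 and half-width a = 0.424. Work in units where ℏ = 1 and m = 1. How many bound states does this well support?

N = 2

The dimensionless depth is z₀ = a√(2mV₀)/ℏ = 0.424 × √(32.00) = 2.399.
A new bound state (alternating even/odd) appears each time z₀ passes a multiple of π/2, so N = ⌊2z₀/π⌋ + 1 = ⌊1.527⌋ + 1 = 2.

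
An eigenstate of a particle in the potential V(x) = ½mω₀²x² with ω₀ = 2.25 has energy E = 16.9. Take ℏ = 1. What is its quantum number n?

Invert E_n = (n + ½)ℏω₀: n = E/ℏω₀ − ½ = 7.011, so n = 7.

n = 7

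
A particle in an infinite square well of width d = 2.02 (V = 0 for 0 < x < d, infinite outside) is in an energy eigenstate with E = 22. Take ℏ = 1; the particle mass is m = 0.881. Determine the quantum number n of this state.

For an infinite well E_n = n²π²ℏ²/(2md²), so n = (d/πℏ)√(2mE).
n = (2.02/π) × √(2 × 0.881 × 22) = 4.003 → n = 4.

n = 4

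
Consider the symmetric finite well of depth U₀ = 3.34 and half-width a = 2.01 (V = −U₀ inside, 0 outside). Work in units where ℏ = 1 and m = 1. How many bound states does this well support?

Define the well-strength parameter z₀ = (a/ℏ)√(2mU₀) = 2.01 × √(2·1·3.34) = 5.195.
The even/odd transcendental equations gain one root per π/2 in z₀, giving N = 1 + ⌊2z₀/π⌋ = 1 + ⌊3.307⌋ = 4.

N = 4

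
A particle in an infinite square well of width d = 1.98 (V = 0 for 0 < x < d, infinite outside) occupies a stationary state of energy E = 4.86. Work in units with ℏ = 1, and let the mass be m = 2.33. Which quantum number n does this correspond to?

n = 3

For an infinite well E_n = n²π²ℏ²/(2md²), so n = (d/πℏ)√(2mE).
n = (1.98/π) × √(2 × 2.33 × 4.86) = 2.999 → n = 3.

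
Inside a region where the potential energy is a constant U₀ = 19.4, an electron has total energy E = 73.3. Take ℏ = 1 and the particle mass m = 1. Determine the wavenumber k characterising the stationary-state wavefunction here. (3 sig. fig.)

k = 10.4

With E > U₀ the solution is oscillatory, ψ ∝ e^{±ikx} with k = √(2m(E − U₀))/ℏ.
k = √(2 × 1 × 53.9) = 10.38.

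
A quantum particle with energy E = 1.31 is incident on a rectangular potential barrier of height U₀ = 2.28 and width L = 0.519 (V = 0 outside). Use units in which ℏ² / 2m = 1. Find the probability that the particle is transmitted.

E < U₀: inside the barrier ψ ∝ e^{±κx} with κ = √(2m(U₀ − E))/ℏ = 0.9849.
κL = 0.5112, sinh(κL) = 0.5337.
Matching ψ, ψ′ at both faces gives T = [1 + U₀² sinh²(κL) / (4E(U₀ − E))]⁻¹ = 1/1.291 = 0.774.

T = 0.774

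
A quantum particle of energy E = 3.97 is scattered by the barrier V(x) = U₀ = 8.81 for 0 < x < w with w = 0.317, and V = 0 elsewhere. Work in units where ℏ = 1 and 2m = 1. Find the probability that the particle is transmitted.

Since E < U₀ the interior solution is evanescent with decay constant κ = √(2m(U₀ − E))/ℏ = 2.200.
κw = 0.6974, sinh(κw) = 0.7553.
The exact tunnelling result is T⁻¹ = 1 + U₀² sinh²(κw) / [4E(U₀ − E)] = 1.576, so T = 0.634.

T = 0.634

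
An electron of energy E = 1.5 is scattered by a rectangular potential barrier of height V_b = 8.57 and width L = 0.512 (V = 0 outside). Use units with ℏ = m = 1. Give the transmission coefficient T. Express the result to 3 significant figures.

Since E < V_b the interior solution is evanescent with decay constant κ = √(2m(V_b − E))/ℏ = 3.760.
κL = 1.925, sinh(κL) = 3.356.
The exact tunnelling result is T⁻¹ = 1 + V_b² sinh²(κL) / [4E(V_b − E)] = 20.50, so T = 0.0488.

T = 0.0488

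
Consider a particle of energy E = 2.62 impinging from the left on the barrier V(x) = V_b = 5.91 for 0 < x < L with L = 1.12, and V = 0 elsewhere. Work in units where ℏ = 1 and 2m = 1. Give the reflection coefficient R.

E < V_b: inside the barrier ψ ∝ e^{±κx} with κ = √(2m(V_b − E))/ℏ = 1.814.
κL = 2.031, sinh(κL) = 3.747.
The exact tunnelling result is T⁻¹ = 1 + V_b² sinh²(κL) / [4E(V_b − E)] = 15.22, so T = 0.0657.
R = 1 − T = 0.934.

R = 0.934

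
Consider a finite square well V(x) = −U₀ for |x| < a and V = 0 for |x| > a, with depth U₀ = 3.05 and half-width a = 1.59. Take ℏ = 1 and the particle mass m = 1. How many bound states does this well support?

N = 3

Define the well-strength parameter z₀ = (a/ℏ)√(2mU₀) = 1.59 × √(2·1·3.05) = 3.927.
The even/odd transcendental equations gain one root per π/2 in z₀, giving N = 1 + ⌊2z₀/π⌋ = 1 + ⌊2.500⌋ = 3.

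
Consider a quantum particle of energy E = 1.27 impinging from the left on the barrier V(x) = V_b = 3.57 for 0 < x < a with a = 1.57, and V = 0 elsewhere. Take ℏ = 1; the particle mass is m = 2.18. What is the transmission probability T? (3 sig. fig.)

T = 0.000176

Since E < V_b the interior solution is evanescent with decay constant κ = √(2m(V_b − E))/ℏ = 3.167.
κa = 4.972, sinh(κa) = 72.13.
Matching ψ, ψ′ at both faces gives T = [1 + V_b² sinh²(κa) / (4E(V_b − E))]⁻¹ = 1/5677 = 0.000176.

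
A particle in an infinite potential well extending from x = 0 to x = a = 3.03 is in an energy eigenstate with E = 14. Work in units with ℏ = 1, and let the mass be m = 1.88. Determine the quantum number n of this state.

From E_n = n²π²ℏ²/(2ma²) invert to n = √(2ma²E)/(πℏ).
n = (3.03/π) × √(2 × 1.88 × 14) = 6.998 → n = 7.

n = 7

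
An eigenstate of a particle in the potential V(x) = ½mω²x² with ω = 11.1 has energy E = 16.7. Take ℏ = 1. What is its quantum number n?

n = 1

E_n = ℏω(n + ½) ⇒ n = E/(ℏω) − ½ = 16.7/11.1 − 0.5 = 1.005 → n = 1.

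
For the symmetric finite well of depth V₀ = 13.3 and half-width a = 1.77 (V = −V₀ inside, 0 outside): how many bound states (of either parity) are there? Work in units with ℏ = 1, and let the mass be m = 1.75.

Define the well-strength parameter z₀ = (a/ℏ)√(2mV₀) = 1.77 × √(2·1.75·13.3) = 12.08.
A new bound state (alternating even/odd) appears each time z₀ passes a multiple of π/2, so N = ⌊2z₀/π⌋ + 1 = ⌊7.688⌋ + 1 = 8.

N = 8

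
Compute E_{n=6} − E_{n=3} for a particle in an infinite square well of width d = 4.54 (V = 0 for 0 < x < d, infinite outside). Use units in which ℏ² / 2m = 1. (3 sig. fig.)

E_n = n²π²ℏ²/(2md²), so ΔE = (6² − 3²) π²ℏ²/(2md²).
ΔE = 27 × π² / (2 × 0.5 × 4.54²) = 12.93.

ΔE = 12.9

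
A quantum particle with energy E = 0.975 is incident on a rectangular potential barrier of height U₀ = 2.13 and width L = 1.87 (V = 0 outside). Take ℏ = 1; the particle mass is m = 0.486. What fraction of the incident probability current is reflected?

Since E < U₀ the interior solution is evanescent with decay constant κ = √(2m(U₀ − E))/ℏ = 1.060.
κL = 1.981, sinh(κL) = 3.557.
The exact tunnelling result is T⁻¹ = 1 + U₀² sinh²(κL) / [4E(U₀ − E)] = 13.75, so T = 0.0727.
R = 1 − T = 0.927.

R = 0.927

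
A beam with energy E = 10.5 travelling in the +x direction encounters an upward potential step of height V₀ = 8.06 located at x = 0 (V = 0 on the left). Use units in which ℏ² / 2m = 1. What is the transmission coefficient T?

T = 0.878

The wavenumbers are k₁ = √(2mE)/ℏ = 3.240 on the left and k₂ = √(2m(E − V₀))/ℏ = 1.562 on the right.
Matching ψ and ψ′ at x = 0 gives r = (k₁ − k₂)/(k₁ + k₂), so R = r² = 0.1221 and T = 1 − R = 0.8779.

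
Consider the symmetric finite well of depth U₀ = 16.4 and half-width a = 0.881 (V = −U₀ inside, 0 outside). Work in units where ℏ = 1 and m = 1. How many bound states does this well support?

The dimensionless depth is z₀ = a√(2mU₀)/ℏ = 0.881 × √(32.80) = 5.046.
The even/odd transcendental equations gain one root per π/2 in z₀, giving N = 1 + ⌊2z₀/π⌋ = 1 + ⌊3.212⌋ = 4.

N = 4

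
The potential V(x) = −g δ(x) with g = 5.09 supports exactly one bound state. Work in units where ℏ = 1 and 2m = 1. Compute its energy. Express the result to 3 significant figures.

The bound state is ψ(x) = √κ e^{−κ|x|}. The derivative jump ψ'(0⁺) − ψ'(0⁻) = −(2mg/ℏ²)ψ(0) fixes κ = mg/ℏ² = 2.545.
Then E = −ℏ²κ²/(2m) = −mg²/(2ℏ²) = -6.477.

E = -6.48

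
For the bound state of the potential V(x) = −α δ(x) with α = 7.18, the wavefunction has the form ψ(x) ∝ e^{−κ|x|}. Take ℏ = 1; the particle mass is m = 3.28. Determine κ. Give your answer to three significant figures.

κ = 23.6

Integrate −(ℏ²/2m)ψ'' − αδ(x)ψ = Eψ from −ε to +ε: the ψ'' term gives ψ'(0⁺) − ψ'(0⁻) and the δ term gives −(2mα/ℏ²)ψ(0).
With ψ ∝ e^{−κ|x|} this yields −2κ = −2mα/ℏ², so κ = mα/ℏ² = 23.55.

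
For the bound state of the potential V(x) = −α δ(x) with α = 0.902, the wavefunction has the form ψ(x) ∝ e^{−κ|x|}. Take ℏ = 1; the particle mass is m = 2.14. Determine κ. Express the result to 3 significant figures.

Integrating the TISE across x = 0 gives the cusp condition ψ'(0⁺) − ψ'(0⁻) = −(2mα/ℏ²)ψ(0).
With ψ ∝ e^{−κ|x|} this yields −2κ = −2mα/ℏ², so κ = mα/ℏ² = 1.930.

κ = 1.93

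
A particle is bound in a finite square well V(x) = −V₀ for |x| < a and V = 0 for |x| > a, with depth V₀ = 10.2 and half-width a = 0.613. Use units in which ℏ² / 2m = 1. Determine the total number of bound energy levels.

The dimensionless depth is z₀ = a√(2mV₀)/ℏ = 0.613 × √(10.20) = 1.958.
The even/odd transcendental equations gain one root per π/2 in z₀, giving N = 1 + ⌊2z₀/π⌋ = 1 + ⌊1.246⌋ = 2.

N = 2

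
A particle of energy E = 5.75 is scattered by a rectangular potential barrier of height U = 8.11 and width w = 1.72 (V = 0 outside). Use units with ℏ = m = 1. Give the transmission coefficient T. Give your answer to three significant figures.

E < U: inside the barrier ψ ∝ e^{±κx} with κ = √(2m(U − E))/ℏ = 2.173.
κw = 3.737, sinh(κw) = 20.97.
Matching ψ, ψ′ at both faces gives T = [1 + U² sinh²(κw) / (4E(U − E))]⁻¹ = 1/533.8 = 0.00187.

T = 0.00187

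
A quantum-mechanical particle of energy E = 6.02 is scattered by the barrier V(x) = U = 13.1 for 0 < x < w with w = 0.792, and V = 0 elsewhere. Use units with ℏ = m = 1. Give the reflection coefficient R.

Since E < U the interior solution is evanescent with decay constant κ = √(2m(U − E))/ℏ = 3.763.
κw = 2.980, sinh(κw) = 9.821.
Matching ψ, ψ′ at both faces gives T = [1 + U² sinh²(κw) / (4E(U − E))]⁻¹ = 1/98.09 = 0.0102.
R = 1 − T = 0.990.

R = 0.990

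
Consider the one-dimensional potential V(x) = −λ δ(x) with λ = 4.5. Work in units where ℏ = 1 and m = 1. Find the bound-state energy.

E = -10.1

The bound state is ψ(x) = √κ e^{−κ|x|}. The derivative jump ψ'(0⁺) − ψ'(0⁻) = −(2mλ/ℏ²)ψ(0) fixes κ = mλ/ℏ² = 4.500.
Then E = −ℏ²κ²/(2m) = −mλ²/(2ℏ²) = -10.13.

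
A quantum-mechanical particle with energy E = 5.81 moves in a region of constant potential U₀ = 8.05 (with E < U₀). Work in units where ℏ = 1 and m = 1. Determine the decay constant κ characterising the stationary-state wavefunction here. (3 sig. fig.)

κ = 2.12

Since E < U₀ the TISE in this region is ψ'' = κ²ψ with κ = √(2m(U₀ − E))/ℏ.
κ = √(2 × 1 × 2.24) = 2.117.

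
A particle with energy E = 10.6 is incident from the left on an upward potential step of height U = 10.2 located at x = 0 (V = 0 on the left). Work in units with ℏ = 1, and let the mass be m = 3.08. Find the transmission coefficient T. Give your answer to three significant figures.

On each side the TISE gives plane waves with k = √(2m(E − V))/ℏ: k₁ = √(2·3.08·10.6) = 8.081, k₂ = √(2·3.08·0.4) = 1.570.
Continuity of ψ and ψ′ at the step yields the reflection amplitude r = (k₁ − k₂)/(k₁ + k₂) = 0.6747; thus R = |r|² = 0.4552, T = 0.5448.

T = 0.545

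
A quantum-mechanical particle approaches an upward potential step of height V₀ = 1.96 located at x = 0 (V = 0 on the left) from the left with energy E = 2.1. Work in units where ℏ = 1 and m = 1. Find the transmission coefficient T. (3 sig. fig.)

T = 0.652

The wavenumbers are k₁ = √(2mE)/ℏ = 2.049 on the left and k₂ = √(2m(E − V₀))/ℏ = 0.5292 on the right.
Continuity of ψ and ψ′ at the step yields the reflection amplitude r = (k₁ − k₂)/(k₁ + k₂) = 0.5896; thus R = |r|² = 0.3476, T = 0.6524.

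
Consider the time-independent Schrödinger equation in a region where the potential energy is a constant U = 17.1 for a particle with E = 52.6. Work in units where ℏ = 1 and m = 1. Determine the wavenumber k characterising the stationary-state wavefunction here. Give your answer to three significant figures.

With E > U the solution is oscillatory, ψ ∝ e^{±ikx} with k = √(2m(E − U))/ℏ.
k = √(2 × 1 × 35.5) = 8.426.

k = 8.43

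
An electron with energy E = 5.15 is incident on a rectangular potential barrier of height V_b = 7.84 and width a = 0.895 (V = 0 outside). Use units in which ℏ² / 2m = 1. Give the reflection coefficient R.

E < V_b: inside the barrier ψ ∝ e^{±κx} with κ = √(2m(V_b − E))/ℏ = 1.640.
κa = 1.468, sinh(κa) = 2.055.
Matching ψ, ψ′ at both faces gives T = [1 + V_b² sinh²(κa) / (4E(V_b − E))]⁻¹ = 1/5.684 = 0.176.
R = 1 − T = 0.824.

R = 0.824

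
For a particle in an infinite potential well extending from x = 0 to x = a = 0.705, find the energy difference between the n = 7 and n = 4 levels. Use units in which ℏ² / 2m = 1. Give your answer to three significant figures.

E_n = n²π²ℏ²/(2ma²), so ΔE = (7² − 4²) π²ℏ²/(2ma²).
ΔE = 33 × π² / (2 × 0.5 × 0.705²) = 655.3.

ΔE = 655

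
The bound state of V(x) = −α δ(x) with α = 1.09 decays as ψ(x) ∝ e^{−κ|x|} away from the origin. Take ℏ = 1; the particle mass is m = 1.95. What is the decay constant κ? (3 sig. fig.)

Integrate −(ℏ²/2m)ψ'' − αδ(x)ψ = Eψ from −ε to +ε: the ψ'' term gives ψ'(0⁺) − ψ'(0⁻) and the δ term gives −(2mα/ℏ²)ψ(0).
With ψ ∝ e^{−κ|x|} this yields −2κ = −2mα/ℏ², so κ = mα/ℏ² = 2.126.

κ = 2.13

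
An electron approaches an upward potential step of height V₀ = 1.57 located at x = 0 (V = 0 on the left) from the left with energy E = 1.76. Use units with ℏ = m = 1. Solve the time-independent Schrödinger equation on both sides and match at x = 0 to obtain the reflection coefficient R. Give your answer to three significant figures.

On each side the TISE gives plane waves with k = √(2m(E − V))/ℏ: k₁ = √(2·1·1.76) = 1.876, k₂ = √(2·1·0.19) = 0.6164.
Continuity of ψ and ψ′ at the step yields the reflection amplitude r = (k₁ − k₂)/(k₁ + k₂) = 0.5054; thus R = |r|² = 0.2554, T = 0.7446.

R = 0.255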